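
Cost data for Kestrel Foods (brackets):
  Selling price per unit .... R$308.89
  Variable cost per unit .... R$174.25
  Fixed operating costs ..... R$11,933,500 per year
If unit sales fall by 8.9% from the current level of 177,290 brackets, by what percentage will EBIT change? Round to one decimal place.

-17.8%

Total contribution margin = 177,290 × R$134.64 = R$23,870,325.60.
Operating income = contribution − fixed costs = R$23,870,325.60 − R$11,933,500 = R$11,936,825.60.
DOL = contribution ÷ EBIT = R$23,870,325.60 ÷ R$11,936,825.60 = 1.9997.
%ΔEBIT = DOL × %ΔSales = 1.9997 × -8.9% = -17.8%.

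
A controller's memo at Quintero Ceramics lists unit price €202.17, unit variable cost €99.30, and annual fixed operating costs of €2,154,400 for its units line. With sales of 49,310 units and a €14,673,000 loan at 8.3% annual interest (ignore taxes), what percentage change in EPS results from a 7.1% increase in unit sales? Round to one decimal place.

+21.2%

Total contribution margin = 49,310 × €102.87 = €5,072,519.70.
Operating income = contribution − fixed costs = €5,072,519.70 − €2,154,400 = €2,918,119.70.
Interest = €1,217,859.00, so EBIT − I = €1,700,260.70.
DCL = total CM / (EBIT − I) = €5,072,519.70 / €1,700,260.70 = 2.9834.
%ΔEPS = DCL × %ΔSales = 2.9834 × +7.1% = +21.2%.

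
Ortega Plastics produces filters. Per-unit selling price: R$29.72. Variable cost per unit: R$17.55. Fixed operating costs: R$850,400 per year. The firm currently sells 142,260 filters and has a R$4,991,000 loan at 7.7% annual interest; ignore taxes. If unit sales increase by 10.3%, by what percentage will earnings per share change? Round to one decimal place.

+35.9%

Total contribution margin = 142,260 × R$12.17 = R$1,731,304.20.
EBIT = R$1,731,304.20 − R$850,400 = R$880,904.20.
Interest = R$384,307.00, so EBIT − I = R$496,597.20.
DCL = total CM / (EBIT − I) = R$1,731,304.20 / R$496,597.20 = 3.4863.
%ΔEPS = DCL × %ΔSales = 3.4863 × +10.3% = +35.9%.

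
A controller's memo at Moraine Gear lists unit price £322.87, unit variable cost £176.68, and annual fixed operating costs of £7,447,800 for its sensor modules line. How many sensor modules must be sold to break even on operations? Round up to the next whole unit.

50,947 sensor modules

Each unit contributes £322.87 − £176.68 = £146.19.
Units to break even: £7,447,800 ÷ £146.19 = 50,946.03, rounded up to 50,947.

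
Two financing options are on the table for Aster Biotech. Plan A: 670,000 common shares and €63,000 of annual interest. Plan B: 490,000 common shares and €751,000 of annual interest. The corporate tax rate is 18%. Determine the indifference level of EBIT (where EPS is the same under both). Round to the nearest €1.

At indifference, (EBIT − 63,000)(1 − t)/670,000 = (EBIT − 751,000)(1 − t)/490,000.
The (1 − t) factor cancels: (EBIT − 63,000) × 490,000 = (EBIT − 751,000) × 670,000.
EBIT × (670,000 − 490,000) = 751,000 × 670,000 − 63,000 × 490,000 = 472,300,000,000, so EBIT = 472,300,000,000 ÷ 180,000 = 2,623,888.89.

€2,623,889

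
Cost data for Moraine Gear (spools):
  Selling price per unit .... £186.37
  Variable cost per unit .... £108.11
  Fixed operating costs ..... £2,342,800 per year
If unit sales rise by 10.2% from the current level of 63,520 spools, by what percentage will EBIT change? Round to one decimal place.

At 63,520 units, contribution = 63,520 × £78.26 = £4,971,075.20.
EBIT = £4,971,075.20 − £2,342,800 = £2,628,275.20.
Degree of operating leverage = £4,971,075.20 / £2,628,275.20 = 1.8914.
So EBIT moves 1.8914 × (+10.2%) = +19.3%.

+19.3%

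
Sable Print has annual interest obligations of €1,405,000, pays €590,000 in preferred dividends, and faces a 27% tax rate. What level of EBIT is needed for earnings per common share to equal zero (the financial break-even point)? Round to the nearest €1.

Grossing the preferred dividend up to pre-tax terms: €590,000 / (1 − 0.27) = €808,219.18.
Financial break-even EBIT = interest + D_p ÷ (1 − t) = €1,405,000 + €808,219.18 = €2,213,219.18.

€2,213,219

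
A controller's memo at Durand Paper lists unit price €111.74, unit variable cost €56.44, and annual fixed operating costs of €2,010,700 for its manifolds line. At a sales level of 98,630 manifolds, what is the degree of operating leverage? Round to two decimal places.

Total contribution margin = 98,630 × €55.30 = €5,454,239.00.
Subtracting fixed costs: EBIT = €5,454,239.00 − €2,010,700 = €3,443,539.00.
So DOL = total CM / EBIT = €5,454,239.00 / €3,443,539.00 = 1.5839.

1.58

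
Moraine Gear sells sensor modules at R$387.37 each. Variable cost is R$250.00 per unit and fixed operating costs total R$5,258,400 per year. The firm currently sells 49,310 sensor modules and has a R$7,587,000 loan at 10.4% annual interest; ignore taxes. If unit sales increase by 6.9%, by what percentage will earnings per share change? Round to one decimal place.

Total contribution margin = 49,310 × R$137.37 = R$6,773,714.70.
Operating income = contribution − fixed costs = R$6,773,714.70 − R$5,258,400 = R$1,515,314.70.
Interest = R$789,048.00, so EBIT − I = R$726,266.70.
DCL = total CM / (EBIT − I) = R$6,773,714.70 / R$726,266.70 = 9.3268.
%ΔEPS = DCL × %ΔSales = 9.3268 × +6.9% = +64.4%.

+64.4%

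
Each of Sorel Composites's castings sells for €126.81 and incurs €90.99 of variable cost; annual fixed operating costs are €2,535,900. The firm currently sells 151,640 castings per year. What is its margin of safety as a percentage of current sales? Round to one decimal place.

53.3%

Unit CM = price − variable cost = €126.81 − €90.99 = €35.82. Break-even units = €2,535,900 ÷ €35.82 = 70,795.64; break-even revenue = 70,795.64 × €126.81 = €8,977,595.73.
Actual sales revenue = 151,640 × €126.81 = €19,229,468.40.
Margin of safety = (€19,229,468.40 − €8,977,595.73) ÷ €19,229,468.40 = 53.3%.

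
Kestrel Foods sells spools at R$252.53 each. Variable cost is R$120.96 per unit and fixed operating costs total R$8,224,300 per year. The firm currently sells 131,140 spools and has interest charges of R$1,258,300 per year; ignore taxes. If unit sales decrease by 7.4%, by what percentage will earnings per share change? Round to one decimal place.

-16.4%

Contribution at this volume is 131,140 × R$131.57 = R$17,254,089.80.
Subtracting fixed costs: EBIT = R$17,254,089.80 − R$8,224,300 = R$9,029,789.80.
Interest = R$1,258,300.00, so EBIT − I = R$7,771,489.80.
DCL = total CM / (EBIT − I) = R$17,254,089.80 / R$7,771,489.80 = 2.2202.
EPS therefore changes by 2.2202 × (-7.4%) = -16.4%.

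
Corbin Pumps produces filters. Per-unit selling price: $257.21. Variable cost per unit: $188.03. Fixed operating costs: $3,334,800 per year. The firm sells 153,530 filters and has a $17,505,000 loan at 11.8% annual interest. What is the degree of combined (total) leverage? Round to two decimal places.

2.03

Contribution at this volume is 153,530 × $69.18 = $10,621,205.40.
EBIT = $10,621,205.40 − $3,334,800 = $7,286,405.40. Interest = $2,065,590.00, so EBIT − I = $5,220,815.40.
Degree of total leverage = total CM / (EBIT − interest) = $10,621,205.40 / $5,220,815.40 = 2.0344.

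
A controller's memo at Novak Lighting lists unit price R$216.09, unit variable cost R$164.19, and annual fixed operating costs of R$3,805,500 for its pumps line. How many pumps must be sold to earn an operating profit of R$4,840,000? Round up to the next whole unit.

166,580 pumps

Each unit contributes R$216.09 − R$164.19 = R$51.90.
Need Q such that Q × R$51.90 − R$3,805,500 = R$4,840,000, i.e. Q = R$8,645,500 / R$51.90 = 166,579.96 → 166,580.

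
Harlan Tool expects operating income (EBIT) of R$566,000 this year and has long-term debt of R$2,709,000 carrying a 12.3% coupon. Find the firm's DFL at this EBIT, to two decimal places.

2.43

Interest = R$333,207.00.
DFL = EBIT ÷ (EBIT − I) = R$566,000 ÷ (R$566,000 − R$333,207.00) = R$566,000 ÷ R$232,793.00 = 2.4313.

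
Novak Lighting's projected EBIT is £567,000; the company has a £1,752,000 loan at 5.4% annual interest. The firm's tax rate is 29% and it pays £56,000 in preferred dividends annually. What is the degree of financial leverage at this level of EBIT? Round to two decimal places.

Annual interest charges come to £94,608.00.
Preferred dividends grossed up pre-tax: £56,000 / (1 − 0.29) = £78,873.24.
DFL = EBIT ÷ [EBIT − I − D_p/(1−t)] = £567,000 ÷ [£567,000 − £94,608.00 − £78,873.24] = £567,000 ÷ £393,518.76 = 1.4408.

1.44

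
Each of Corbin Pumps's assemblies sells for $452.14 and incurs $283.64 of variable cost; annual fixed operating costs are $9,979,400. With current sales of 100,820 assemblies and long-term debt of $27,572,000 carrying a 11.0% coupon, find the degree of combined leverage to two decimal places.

Total contribution margin = 100,820 × $168.50 = $16,988,170.00.
Subtracting fixed costs: EBIT = $16,988,170.00 − $9,979,400 = $7,008,770.00. Interest = $3,032,920.00.
DOL = $16,988,170.00 ÷ $7,008,770.00 = 2.4238; DFL = $7,008,770.00 ÷ $3,975,850.00 = 1.7628.
DCL = DOL × DFL = 2.4238 × 1.7628 = 4.2727.

4.27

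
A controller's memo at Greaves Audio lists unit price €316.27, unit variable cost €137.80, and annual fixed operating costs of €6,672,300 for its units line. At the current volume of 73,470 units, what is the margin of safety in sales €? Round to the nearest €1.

Each unit contributes €316.27 − €137.80 = €178.47. Break-even units = €6,672,300 ÷ €178.47 = 37,386.12; break-even revenue = 37,386.12 × €316.27 = €11,824,106.69.
Current sales = 73,470 × €316.27 = €23,236,356.90.
Margin of safety = €23,236,356.90 − €11,824,106.69 = €11,412,250.

€11,412,250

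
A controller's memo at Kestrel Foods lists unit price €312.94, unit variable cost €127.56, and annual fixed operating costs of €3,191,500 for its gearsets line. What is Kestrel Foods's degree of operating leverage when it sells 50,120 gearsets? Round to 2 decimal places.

Contribution at this volume is 50,120 × €185.38 = €9,291,245.60.
Subtracting fixed costs: EBIT = €9,291,245.60 − €3,191,500 = €6,099,745.60.
DOL = contribution ÷ EBIT = €9,291,245.60 ÷ €6,099,745.60 = 1.5232.

1.52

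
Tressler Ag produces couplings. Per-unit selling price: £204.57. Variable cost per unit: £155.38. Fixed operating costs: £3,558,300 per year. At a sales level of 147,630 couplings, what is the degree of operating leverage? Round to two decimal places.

Contribution at this volume is 147,630 × £49.19 = £7,261,919.70.
Subtracting fixed costs: EBIT = £7,261,919.70 − £3,558,300 = £3,703,619.70.
DOL = contribution ÷ EBIT = £7,261,919.70 ÷ £3,703,619.70 = 1.9608.

1.96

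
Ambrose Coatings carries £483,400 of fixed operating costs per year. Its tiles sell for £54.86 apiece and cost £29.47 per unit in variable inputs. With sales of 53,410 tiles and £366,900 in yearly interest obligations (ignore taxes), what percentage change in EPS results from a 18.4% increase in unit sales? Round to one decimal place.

+49.3%

Contribution at this volume is 53,410 × £25.39 = £1,356,079.90.
EBIT = £1,356,079.90 − £483,400 = £872,679.90.
Interest = £366,900.00, so EBIT − I = £505,779.90.
Degree of combined leverage = contribution ÷ (EBIT − I) = £1,356,079.90 ÷ £505,779.90 = 2.6812.
EPS therefore changes by 2.6812 × (+18.4%) = +49.3%.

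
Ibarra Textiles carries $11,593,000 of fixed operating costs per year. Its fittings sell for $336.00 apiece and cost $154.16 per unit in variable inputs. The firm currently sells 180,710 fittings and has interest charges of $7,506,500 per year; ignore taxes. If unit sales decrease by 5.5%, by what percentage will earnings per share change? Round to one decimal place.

-13.1%

Contribution at this volume is 180,710 × $181.84 = $32,860,306.40.
Operating income = contribution − fixed costs = $32,860,306.40 − $11,593,000 = $21,267,306.40.
Interest = $7,506,500.00, so EBIT − I = $13,760,806.40.
DCL = total CM / (EBIT − I) = $32,860,306.40 / $13,760,806.40 = 2.3880.
%ΔEPS = DCL × %ΔSales = 2.3880 × -5.5% = -13.1%.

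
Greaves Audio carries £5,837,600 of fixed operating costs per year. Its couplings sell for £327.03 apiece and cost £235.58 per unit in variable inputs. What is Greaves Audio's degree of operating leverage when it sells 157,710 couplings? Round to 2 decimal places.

1.68

Total contribution margin = 157,710 × £91.45 = £14,422,579.50.
EBIT = £14,422,579.50 − £5,837,600 = £8,584,979.50.
Degree of operating leverage = £14,422,579.50 / £8,584,979.50 = 1.6800.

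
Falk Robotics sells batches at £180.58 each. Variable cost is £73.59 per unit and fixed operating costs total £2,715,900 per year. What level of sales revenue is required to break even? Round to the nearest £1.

Contribution margin per unit = £180.58 − £73.59 = £106.99, a CM ratio of £106.99 ÷ £180.58 = 0.5925.
Break-even revenue = fixed costs × price ÷ CM = £2,715,900 × £180.58 ÷ £106.99 = £4,583,954.

£4,583,954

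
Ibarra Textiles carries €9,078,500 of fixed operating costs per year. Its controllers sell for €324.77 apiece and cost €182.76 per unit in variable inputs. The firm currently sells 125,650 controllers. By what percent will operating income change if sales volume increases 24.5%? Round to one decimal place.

Contribution at this volume is 125,650 × €142.01 = €17,843,556.50.
Operating income = contribution − fixed costs = €17,843,556.50 − €9,078,500 = €8,765,056.50.
So DOL = total CM / EBIT = €17,843,556.50 / €8,765,056.50 = 2.0358.
Operating income changes by 2.0358 × +24.5% = +49.9%.

+49.9%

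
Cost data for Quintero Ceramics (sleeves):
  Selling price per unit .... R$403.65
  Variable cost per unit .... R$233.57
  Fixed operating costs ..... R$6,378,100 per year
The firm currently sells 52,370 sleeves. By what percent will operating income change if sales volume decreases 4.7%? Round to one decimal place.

Total contribution margin = 52,370 × R$170.08 = R$8,907,089.60.
EBIT = R$8,907,089.60 − R$6,378,100 = R$2,528,989.60.
So DOL = total CM / EBIT = R$8,907,089.60 / R$2,528,989.60 = 3.5220.
So EBIT moves 3.5220 × (-4.7%) = -16.6%.

-16.6%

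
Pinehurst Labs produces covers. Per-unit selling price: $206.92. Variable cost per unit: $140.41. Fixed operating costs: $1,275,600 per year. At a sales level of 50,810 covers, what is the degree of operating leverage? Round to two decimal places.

Contribution at this volume is 50,810 × $66.51 = $3,379,373.10.
Operating income = contribution − fixed costs = $3,379,373.10 − $1,275,600 = $2,103,773.10.
DOL = contribution ÷ EBIT = $3,379,373.10 ÷ $2,103,773.10 = 1.6063.

1.61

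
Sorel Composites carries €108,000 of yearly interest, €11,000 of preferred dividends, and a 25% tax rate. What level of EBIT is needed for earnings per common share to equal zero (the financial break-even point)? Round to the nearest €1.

€122,667

Grossing the preferred dividend up to pre-tax terms: €11,000 / (1 − 0.25) = €14,666.67.
Financial break-even EBIT = interest + D_p ÷ (1 − t) = €108,000 + €14,666.67 = €122,666.67.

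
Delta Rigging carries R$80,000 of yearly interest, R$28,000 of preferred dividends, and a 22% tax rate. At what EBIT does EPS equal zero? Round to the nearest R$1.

R$115,897

Preferred dividends are paid after tax, so their pre-tax equivalent is R$28,000 ÷ (1 − 0.22) = R$35,897.44.
EPS = 0 when EBIT covers interest plus the pre-tax preferred burden: R$80,000 + R$35,897.44 = R$115,897.44.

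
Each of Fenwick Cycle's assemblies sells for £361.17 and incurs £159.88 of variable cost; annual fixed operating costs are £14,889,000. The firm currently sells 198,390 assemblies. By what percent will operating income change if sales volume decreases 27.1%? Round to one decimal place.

-43.2%

At 198,390 units, contribution = 198,390 × £201.29 = £39,933,923.10.
Subtracting fixed costs: EBIT = £39,933,923.10 − £14,889,000 = £25,044,923.10.
So DOL = total CM / EBIT = £39,933,923.10 / £25,044,923.10 = 1.5945.
Operating income changes by 1.5945 × -27.1% = -43.2%.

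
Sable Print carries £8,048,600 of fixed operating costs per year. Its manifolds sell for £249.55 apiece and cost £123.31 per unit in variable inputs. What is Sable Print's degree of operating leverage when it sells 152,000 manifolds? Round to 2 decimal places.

1.72

Contribution at this volume is 152,000 × £126.24 = £19,188,480.00.
EBIT = £19,188,480.00 − £8,048,600 = £11,139,880.00.
Degree of operating leverage = £19,188,480.00 / £11,139,880.00 = 1.7225.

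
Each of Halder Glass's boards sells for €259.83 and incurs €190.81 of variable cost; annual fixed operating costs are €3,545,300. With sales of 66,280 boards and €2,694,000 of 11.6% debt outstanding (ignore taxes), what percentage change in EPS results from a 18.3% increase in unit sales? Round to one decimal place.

Total contribution margin = 66,280 × €69.02 = €4,574,645.60.
Operating income = contribution − fixed costs = €4,574,645.60 − €3,545,300 = €1,029,345.60.
Interest = €312,504.00, so EBIT − I = €716,841.60.
Degree of combined leverage = contribution ÷ (EBIT − I) = €4,574,645.60 ÷ €716,841.60 = 6.3817.
EPS therefore changes by 6.3817 × (+18.3%) = +116.8%.

+116.8%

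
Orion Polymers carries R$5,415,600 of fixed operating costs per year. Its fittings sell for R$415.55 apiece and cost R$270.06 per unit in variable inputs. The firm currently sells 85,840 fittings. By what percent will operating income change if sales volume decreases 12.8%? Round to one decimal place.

-22.6%

Total contribution margin = 85,840 × R$145.49 = R$12,488,861.60.
Subtracting fixed costs: EBIT = R$12,488,861.60 − R$5,415,600 = R$7,073,261.60.
DOL = contribution ÷ EBIT = R$12,488,861.60 ÷ R$7,073,261.60 = 1.7656.
So EBIT moves 1.7656 × (-12.8%) = -22.6%.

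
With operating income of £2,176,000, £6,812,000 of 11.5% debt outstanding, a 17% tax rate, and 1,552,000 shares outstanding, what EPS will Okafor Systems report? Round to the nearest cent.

£0.74

Interest = £783,380.00, so EBT = £2,176,000 − £783,380.00 = £1,392,620.00.
Net income = £1,392,620.00 × (1 − 0.17) = £1,155,874.60.
Per share: £1,155,874.60 / 1,552,000 shares = £0.74.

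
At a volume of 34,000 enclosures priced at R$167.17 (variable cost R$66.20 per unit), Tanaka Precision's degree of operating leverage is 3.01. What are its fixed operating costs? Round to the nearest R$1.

R$2,292,455

Total contribution margin = 34,000 × R$100.97 = R$3,432,980.00.
Since DOL = CM ÷ EBIT, EBIT = R$3,432,980.00 ÷ 3.01 = R$1,140,524.92.
And FC = contribution − EBIT = R$3,432,980.00 − R$1,140,524.92 = R$2,292,455.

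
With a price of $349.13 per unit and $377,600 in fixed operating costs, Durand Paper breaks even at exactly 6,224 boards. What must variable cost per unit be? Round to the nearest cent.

At break-even, FC = Q × (P − VC), so P − VC = $377,600 ÷ 6,224 = $60.6684.
Hence VC = price − CM = $349.13 − $60.6684 = $288.46.

$288.46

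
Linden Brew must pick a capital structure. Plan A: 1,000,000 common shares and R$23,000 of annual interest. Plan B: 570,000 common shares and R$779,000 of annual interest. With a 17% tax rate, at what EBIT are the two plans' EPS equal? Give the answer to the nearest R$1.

R$1,781,140

At indifference, (EBIT − 23,000)(1 − t)/1,000,000 = (EBIT − 779,000)(1 − t)/570,000.
Cancelling (1 − t) and cross-multiplying: 570,000·(EBIT − 23,000) = 1,000,000·(EBIT − 779,000).
Solving, EBIT = (779,000·1,000,000 − 23,000·570,000) / (1,000,000 − 570,000) = 765,890,000,000 / 430,000 = 1,781,139.53.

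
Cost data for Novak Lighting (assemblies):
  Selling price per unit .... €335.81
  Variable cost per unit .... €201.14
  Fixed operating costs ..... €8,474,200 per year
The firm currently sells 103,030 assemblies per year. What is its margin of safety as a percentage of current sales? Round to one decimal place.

38.9%

Contribution margin per unit = €335.81 − €201.14 = €134.67. Break-even units = €8,474,200 ÷ €134.67 = 62,925.67; break-even revenue = 62,925.67 × €335.81 = €21,131,069.30.
Actual sales revenue = 103,030 × €335.81 = €34,598,504.30.
Margin of safety = (€34,598,504.30 − €21,131,069.30) ÷ €34,598,504.30 = 38.9%.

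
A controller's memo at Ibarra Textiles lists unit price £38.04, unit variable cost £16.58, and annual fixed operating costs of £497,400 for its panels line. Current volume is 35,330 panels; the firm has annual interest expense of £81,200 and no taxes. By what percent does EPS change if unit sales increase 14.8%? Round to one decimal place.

+62.5%

Contribution at this volume is 35,330 × £21.46 = £758,181.80.
Subtracting fixed costs: EBIT = £758,181.80 − £497,400 = £260,781.80.
After interest of £81,200.00, pre-tax earnings = £179,581.80.
Degree of combined leverage = contribution ÷ (EBIT − I) = £758,181.80 ÷ £179,581.80 = 4.2219.
%ΔEPS = DCL × %ΔSales = 4.2219 × +14.8% = +62.5%.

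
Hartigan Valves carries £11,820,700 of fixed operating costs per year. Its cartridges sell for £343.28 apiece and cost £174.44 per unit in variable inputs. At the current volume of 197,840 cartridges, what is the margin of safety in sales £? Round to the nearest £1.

Unit CM = price − variable cost = £343.28 − £174.44 = £168.84. Break-even units = £11,820,700 ÷ £168.84 = 70,011.25; break-even revenue = 70,011.25 × £343.28 = £24,033,463.02.
Current sales = 197,840 × £343.28 = £67,914,515.20.
Margin of safety = £67,914,515.20 − £24,033,463.02 = £43,881,052.

£43,881,052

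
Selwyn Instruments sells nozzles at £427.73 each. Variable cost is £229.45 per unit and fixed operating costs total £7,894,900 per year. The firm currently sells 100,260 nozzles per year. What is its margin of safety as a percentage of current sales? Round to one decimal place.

Contribution margin per unit = £427.73 − £229.45 = £198.28. Break-even units = £7,894,900 ÷ £198.28 = 39,816.93; break-even revenue = 39,816.93 × £427.73 = £17,030,893.57.
Current sales = 100,260 × £427.73 = £42,884,209.80.
Margin of safety = (£42,884,209.80 − £17,030,893.57) ÷ £42,884,209.80 = 60.3%.

60.3%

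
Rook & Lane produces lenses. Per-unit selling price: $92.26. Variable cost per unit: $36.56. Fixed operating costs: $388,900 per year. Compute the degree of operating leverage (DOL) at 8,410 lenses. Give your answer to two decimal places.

Contribution at this volume is 8,410 × $55.70 = $468,437.00.
Operating income = contribution − fixed costs = $468,437.00 − $388,900 = $79,537.00.
DOL = contribution ÷ EBIT = $468,437.00 ÷ $79,537.00 = 5.8895.

5.89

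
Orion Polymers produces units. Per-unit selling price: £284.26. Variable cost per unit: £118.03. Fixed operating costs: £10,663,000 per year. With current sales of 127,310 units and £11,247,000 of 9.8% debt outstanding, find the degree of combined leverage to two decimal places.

Contribution at this volume is 127,310 × £166.23 = £21,162,741.30.
Operating income = contribution − fixed costs = £21,162,741.30 − £10,663,000 = £10,499,741.30. Interest = £1,102,206.00, so EBIT − I = £9,397,535.30.
Degree of total leverage = total CM / (EBIT − interest) = £21,162,741.30 / £9,397,535.30 = 2.2519.

2.25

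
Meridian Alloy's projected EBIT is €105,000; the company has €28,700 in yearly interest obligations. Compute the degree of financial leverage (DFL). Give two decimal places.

Interest = €28,700.00.
Degree of financial leverage = EBIT / (EBIT − interest) = €105,000 / €76,300.00 = 1.3761.

1.38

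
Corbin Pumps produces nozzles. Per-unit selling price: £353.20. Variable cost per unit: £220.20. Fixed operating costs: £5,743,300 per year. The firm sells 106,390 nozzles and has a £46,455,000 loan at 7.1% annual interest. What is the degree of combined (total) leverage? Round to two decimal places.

Contribution at this volume is 106,390 × £133.00 = £14,149,870.00.
Subtracting fixed costs: EBIT = £14,149,870.00 − £5,743,300 = £8,406,570.00. Interest = £3,298,305.00, so EBIT − I = £5,108,265.00.
DCL = contribution ÷ (EBIT − I) = £14,149,870.00 ÷ £5,108,265.00 = 2.7700.

2.77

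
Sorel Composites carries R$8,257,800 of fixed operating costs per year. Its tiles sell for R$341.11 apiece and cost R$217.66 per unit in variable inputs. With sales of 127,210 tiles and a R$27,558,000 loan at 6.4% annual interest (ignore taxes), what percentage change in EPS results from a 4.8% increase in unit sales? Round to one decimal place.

+13.3%

At 127,210 units, contribution = 127,210 × R$123.45 = R$15,704,074.50.
EBIT = R$15,704,074.50 − R$8,257,800 = R$7,446,274.50.
Interest = R$1,763,712.00, so EBIT − I = R$5,682,562.50.
Degree of combined leverage = contribution ÷ (EBIT − I) = R$15,704,074.50 ÷ R$5,682,562.50 = 2.7636.
EPS therefore changes by 2.7636 × (+4.8%) = +13.3%.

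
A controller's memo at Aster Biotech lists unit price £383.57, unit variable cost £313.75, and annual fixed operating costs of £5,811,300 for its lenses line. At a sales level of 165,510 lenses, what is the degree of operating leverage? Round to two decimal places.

2.01

At 165,510 units, contribution = 165,510 × £69.82 = £11,555,908.20.
EBIT = £11,555,908.20 − £5,811,300 = £5,744,608.20.
DOL = contribution ÷ EBIT = £11,555,908.20 ÷ £5,744,608.20 = 2.0116.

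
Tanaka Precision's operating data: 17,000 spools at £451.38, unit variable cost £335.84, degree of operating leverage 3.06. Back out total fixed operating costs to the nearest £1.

Contribution at this volume is 17,000 × £115.54 = £1,964,180.00.
Since DOL = CM ÷ EBIT, EBIT = £1,964,180.00 ÷ 3.06 = £641,888.89.
And FC = contribution − EBIT = £1,964,180.00 − £641,888.89 = £1,322,291.

£1,322,291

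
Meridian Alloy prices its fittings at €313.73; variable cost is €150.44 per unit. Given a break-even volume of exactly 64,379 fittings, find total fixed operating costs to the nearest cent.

Contribution margin per unit = €313.73 − €150.44 = €163.29.
Fixed costs = break-even units × CM = 64,379 × €163.29 = €10,512,446.91.

€10,512,446.91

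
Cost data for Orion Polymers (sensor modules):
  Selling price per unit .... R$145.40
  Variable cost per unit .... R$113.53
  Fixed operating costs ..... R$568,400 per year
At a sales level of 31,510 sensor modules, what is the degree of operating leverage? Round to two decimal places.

Total contribution margin = 31,510 × R$31.87 = R$1,004,223.70.
Operating income = contribution − fixed costs = R$1,004,223.70 − R$568,400 = R$435,823.70.
So DOL = total CM / EBIT = R$1,004,223.70 / R$435,823.70 = 2.3042.

2.30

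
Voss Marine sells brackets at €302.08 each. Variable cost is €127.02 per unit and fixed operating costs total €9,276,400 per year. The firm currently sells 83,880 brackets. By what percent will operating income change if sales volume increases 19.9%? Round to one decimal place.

At 83,880 units, contribution = 83,880 × €175.06 = €14,684,032.80.
EBIT = €14,684,032.80 − €9,276,400 = €5,407,632.80.
DOL = contribution ÷ EBIT = €14,684,032.80 ÷ €5,407,632.80 = 2.7154.
%ΔEBIT = DOL × %ΔSales = 2.7154 × +19.9% = +54.0%.

+54.0%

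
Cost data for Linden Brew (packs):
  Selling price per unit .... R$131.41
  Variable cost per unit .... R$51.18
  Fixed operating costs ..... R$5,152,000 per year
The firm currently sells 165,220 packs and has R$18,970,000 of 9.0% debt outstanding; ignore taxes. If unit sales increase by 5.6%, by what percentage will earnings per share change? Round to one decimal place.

+11.6%

At 165,220 units, contribution = 165,220 × R$80.23 = R$13,255,600.60.
EBIT = R$13,255,600.60 − R$5,152,000 = R$8,103,600.60.
After interest of R$1,707,300.00, pre-tax earnings = R$6,396,300.60.
DCL = total CM / (EBIT − I) = R$13,255,600.60 / R$6,396,300.60 = 2.0724.
%ΔEPS = DCL × %ΔSales = 2.0724 × +5.6% = +11.6%.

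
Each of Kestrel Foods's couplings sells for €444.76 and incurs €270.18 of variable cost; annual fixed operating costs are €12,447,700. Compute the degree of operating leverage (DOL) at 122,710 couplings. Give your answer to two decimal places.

Total contribution margin = 122,710 × €174.58 = €21,422,711.80.
Operating income = contribution − fixed costs = €21,422,711.80 − €12,447,700 = €8,975,011.80.
So DOL = total CM / EBIT = €21,422,711.80 / €8,975,011.80 = 2.3869.

2.39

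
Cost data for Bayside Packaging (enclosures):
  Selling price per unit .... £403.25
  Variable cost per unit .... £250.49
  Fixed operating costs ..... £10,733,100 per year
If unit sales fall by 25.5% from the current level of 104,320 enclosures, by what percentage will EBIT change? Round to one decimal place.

-78.1%

Contribution at this volume is 104,320 × £152.76 = £15,935,923.20.
Subtracting fixed costs: EBIT = £15,935,923.20 − £10,733,100 = £5,202,823.20.
DOL = contribution ÷ EBIT = £15,935,923.20 ÷ £5,202,823.20 = 3.0629.
Operating income changes by 3.0629 × -25.5% = -78.1%.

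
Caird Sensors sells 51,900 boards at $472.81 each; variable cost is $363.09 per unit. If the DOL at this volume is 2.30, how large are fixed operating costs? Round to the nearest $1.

$3,218,612

At 51,900 units, contribution = 51,900 × $109.72 = $5,694,468.00.
Since DOL = CM ÷ EBIT, EBIT = $5,694,468.00 ÷ 2.30 = $2,475,855.65.
And FC = contribution − EBIT = $5,694,468.00 − $2,475,855.65 = $3,218,612.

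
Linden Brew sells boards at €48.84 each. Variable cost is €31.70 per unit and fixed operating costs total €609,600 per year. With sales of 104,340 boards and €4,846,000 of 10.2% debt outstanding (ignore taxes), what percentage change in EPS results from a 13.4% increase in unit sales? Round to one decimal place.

Contribution at this volume is 104,340 × €17.14 = €1,788,387.60.
EBIT = €1,788,387.60 − €609,600 = €1,178,787.60.
After interest of €494,292.00, pre-tax earnings = €684,495.60.
Degree of combined leverage = contribution ÷ (EBIT − I) = €1,788,387.60 ÷ €684,495.60 = 2.6127.
EPS therefore changes by 2.6127 × (+13.4%) = +35.0%.

+35.0%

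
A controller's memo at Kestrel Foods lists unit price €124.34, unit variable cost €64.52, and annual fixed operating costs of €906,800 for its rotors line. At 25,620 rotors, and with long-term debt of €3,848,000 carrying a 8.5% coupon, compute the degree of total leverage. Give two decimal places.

5.13

Total contribution margin = 25,620 × €59.82 = €1,532,588.40.
Subtracting fixed costs: EBIT = €1,532,588.40 − €906,800 = €625,788.40. Interest = €327,080.00.
DOL = €1,532,588.40 ÷ €625,788.40 = 2.4491; DFL = €625,788.40 ÷ €298,708.40 = 2.0950.
DCL = DOL × DFL = 2.4491 × 2.0950 = 5.1309.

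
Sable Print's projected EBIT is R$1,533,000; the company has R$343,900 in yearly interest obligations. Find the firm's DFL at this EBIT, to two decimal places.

Annual interest charges come to R$343,900.00.
Degree of financial leverage = EBIT / (EBIT − interest) = R$1,533,000 / R$1,189,100.00 = 1.2892.

1.29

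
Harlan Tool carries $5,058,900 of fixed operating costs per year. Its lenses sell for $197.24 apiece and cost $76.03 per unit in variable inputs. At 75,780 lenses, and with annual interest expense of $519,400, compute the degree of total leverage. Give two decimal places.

At 75,780 units, contribution = 75,780 × $121.21 = $9,185,293.80.
Subtracting fixed costs: EBIT = $9,185,293.80 − $5,058,900 = $4,126,393.80. Interest = $519,400.00, so EBIT − I = $3,606,993.80.
Degree of total leverage = total CM / (EBIT − interest) = $9,185,293.80 / $3,606,993.80 = 2.5465.

2.55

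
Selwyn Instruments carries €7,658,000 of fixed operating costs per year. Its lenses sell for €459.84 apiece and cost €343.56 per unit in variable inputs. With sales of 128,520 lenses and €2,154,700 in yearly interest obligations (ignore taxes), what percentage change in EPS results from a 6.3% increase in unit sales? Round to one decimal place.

+18.3%

Total contribution margin = 128,520 × €116.28 = €14,944,305.60.
Subtracting fixed costs: EBIT = €14,944,305.60 − €7,658,000 = €7,286,305.60.
After interest of €2,154,700.00, pre-tax earnings = €5,131,605.60.
Degree of combined leverage = contribution ÷ (EBIT − I) = €14,944,305.60 ÷ €5,131,605.60 = 2.9122.
%ΔEPS = DCL × %ΔSales = 2.9122 × +6.3% = +18.3%.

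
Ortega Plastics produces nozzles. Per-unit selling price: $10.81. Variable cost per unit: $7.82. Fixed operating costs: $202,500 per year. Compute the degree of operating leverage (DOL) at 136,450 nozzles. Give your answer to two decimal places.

Contribution at this volume is 136,450 × $2.99 = $407,985.50.
Operating income = contribution − fixed costs = $407,985.50 − $202,500 = $205,485.50.
Degree of operating leverage = $407,985.50 / $205,485.50 = 1.9855.

1.99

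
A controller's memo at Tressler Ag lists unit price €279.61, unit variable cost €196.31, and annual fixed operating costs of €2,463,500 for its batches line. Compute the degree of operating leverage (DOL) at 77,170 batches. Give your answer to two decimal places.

1.62

Contribution at this volume is 77,170 × €83.30 = €6,428,261.00.
Operating income = contribution − fixed costs = €6,428,261.00 − €2,463,500 = €3,964,761.00.
So DOL = total CM / EBIT = €6,428,261.00 / €3,964,761.00 = 1.6213.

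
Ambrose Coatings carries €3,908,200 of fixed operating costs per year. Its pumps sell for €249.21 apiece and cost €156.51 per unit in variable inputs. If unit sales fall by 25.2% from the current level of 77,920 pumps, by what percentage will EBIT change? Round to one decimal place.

Total contribution margin = 77,920 × €92.70 = €7,223,184.00.
Subtracting fixed costs: EBIT = €7,223,184.00 − €3,908,200 = €3,314,984.00.
DOL = contribution ÷ EBIT = €7,223,184.00 ÷ €3,314,984.00 = 2.1789.
Operating income changes by 2.1789 × -25.2% = -54.9%.

-54.9%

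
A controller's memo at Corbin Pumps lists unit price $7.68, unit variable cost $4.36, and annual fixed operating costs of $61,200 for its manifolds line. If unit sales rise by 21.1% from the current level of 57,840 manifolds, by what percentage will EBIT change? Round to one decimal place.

At 57,840 units, contribution = 57,840 × $3.32 = $192,028.80.
Operating income = contribution − fixed costs = $192,028.80 − $61,200 = $130,828.80.
Degree of operating leverage = $192,028.80 / $130,828.80 = 1.4678.
%ΔEBIT = DOL × %ΔSales = 1.4678 × +21.1% = +31.0%.

+31.0%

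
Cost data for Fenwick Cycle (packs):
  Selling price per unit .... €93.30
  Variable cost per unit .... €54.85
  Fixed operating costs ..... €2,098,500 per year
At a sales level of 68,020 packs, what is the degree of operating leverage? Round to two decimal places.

At 68,020 units, contribution = 68,020 × €38.45 = €2,615,369.00.
Subtracting fixed costs: EBIT = €2,615,369.00 − €2,098,500 = €516,869.00.
Degree of operating leverage = €2,615,369.00 / €516,869.00 = 5.0600.

5.06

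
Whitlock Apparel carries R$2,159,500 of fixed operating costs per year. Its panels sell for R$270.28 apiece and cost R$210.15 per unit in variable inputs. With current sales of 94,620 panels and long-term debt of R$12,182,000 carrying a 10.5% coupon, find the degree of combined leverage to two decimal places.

Contribution at this volume is 94,620 × R$60.13 = R$5,689,500.60.
Subtracting fixed costs: EBIT = R$5,689,500.60 − R$2,159,500 = R$3,530,000.60. Interest = R$1,279,110.00.
DOL = R$5,689,500.60 ÷ R$3,530,000.60 = 1.6118; DFL = R$3,530,000.60 ÷ R$2,250,890.60 = 1.5683.
DCL = DOL × DFL = 1.6118 × 1.5683 = 2.5278.

2.53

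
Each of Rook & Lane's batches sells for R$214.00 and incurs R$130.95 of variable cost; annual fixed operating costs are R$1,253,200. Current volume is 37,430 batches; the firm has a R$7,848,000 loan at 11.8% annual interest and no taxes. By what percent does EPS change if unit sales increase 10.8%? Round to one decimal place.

Total contribution margin = 37,430 × R$83.05 = R$3,108,561.50.
EBIT = R$3,108,561.50 − R$1,253,200 = R$1,855,361.50.
Interest = R$926,064.00, so EBIT − I = R$929,297.50.
Degree of combined leverage = contribution ÷ (EBIT − I) = R$3,108,561.50 ÷ R$929,297.50 = 3.3451.
EPS therefore changes by 3.3451 × (+10.8%) = +36.1%.

+36.1%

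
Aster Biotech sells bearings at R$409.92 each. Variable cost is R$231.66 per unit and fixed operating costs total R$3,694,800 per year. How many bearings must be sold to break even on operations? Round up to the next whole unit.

Contribution margin per unit = R$409.92 − R$231.66 = R$178.26.
Break-even volume = fixed costs ÷ CM per unit = R$3,694,800 ÷ R$178.26 = 20,727.03, so 20,728 bearings.

20,728 bearings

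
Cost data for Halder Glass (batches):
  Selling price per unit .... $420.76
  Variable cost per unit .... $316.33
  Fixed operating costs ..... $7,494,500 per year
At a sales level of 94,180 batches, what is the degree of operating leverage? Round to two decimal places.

4.20

Total contribution margin = 94,180 × $104.43 = $9,835,217.40.
Operating income = contribution − fixed costs = $9,835,217.40 − $7,494,500 = $2,340,717.40.
DOL = contribution ÷ EBIT = $9,835,217.40 ÷ $2,340,717.40 = 4.2018.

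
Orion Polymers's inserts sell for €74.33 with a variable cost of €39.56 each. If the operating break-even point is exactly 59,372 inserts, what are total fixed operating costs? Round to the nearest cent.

€2,064,364.44

Unit CM = price − variable cost = €74.33 − €39.56 = €34.77.
Since BE = FC / CM, FC = 59,372 × €34.77 = €2,064,364.44.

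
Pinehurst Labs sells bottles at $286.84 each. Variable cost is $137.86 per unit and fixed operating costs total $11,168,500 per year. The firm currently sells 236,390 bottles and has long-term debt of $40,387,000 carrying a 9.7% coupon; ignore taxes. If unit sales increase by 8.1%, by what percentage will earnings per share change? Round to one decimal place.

+14.2%

Contribution at this volume is 236,390 × $148.98 = $35,217,382.20.
Subtracting fixed costs: EBIT = $35,217,382.20 − $11,168,500 = $24,048,882.20.
Interest = $3,917,539.00, so EBIT − I = $20,131,343.20.
DCL = total CM / (EBIT − I) = $35,217,382.20 / $20,131,343.20 = 1.7494.
EPS therefore changes by 1.7494 × (+8.1%) = +14.2%.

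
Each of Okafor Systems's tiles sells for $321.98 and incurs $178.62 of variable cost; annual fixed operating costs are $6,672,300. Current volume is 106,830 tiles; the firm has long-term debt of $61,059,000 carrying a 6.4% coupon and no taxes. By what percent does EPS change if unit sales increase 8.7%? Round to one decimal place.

+28.1%

Total contribution margin = 106,830 × $143.36 = $15,315,148.80.
EBIT = $15,315,148.80 − $6,672,300 = $8,642,848.80.
After interest of $3,907,776.00, pre-tax earnings = $4,735,072.80.
Degree of combined leverage = contribution ÷ (EBIT − I) = $15,315,148.80 ÷ $4,735,072.80 = 3.2344.
EPS therefore changes by 3.2344 × (+8.7%) = +28.1%.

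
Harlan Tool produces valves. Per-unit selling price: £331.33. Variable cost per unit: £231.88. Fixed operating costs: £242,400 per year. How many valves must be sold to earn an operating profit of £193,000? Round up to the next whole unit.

Unit CM = price − variable cost = £331.33 − £231.88 = £99.45.
Units = (FC + target) / CM = (£242,400 + £193,000) / £99.45 = 4,378.08, so 4,379 valves.

4,379 valves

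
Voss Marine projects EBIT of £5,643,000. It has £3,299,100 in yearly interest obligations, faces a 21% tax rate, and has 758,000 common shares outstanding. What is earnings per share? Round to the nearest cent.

Interest = £3,299,100.00, so EBT = £5,643,000 − £3,299,100.00 = £2,343,900.00.
Net income = £2,343,900.00 × (1 − 0.21) = £1,851,681.00.
Per share: £1,851,681.00 / 758,000 shares = £2.44.

£2.44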